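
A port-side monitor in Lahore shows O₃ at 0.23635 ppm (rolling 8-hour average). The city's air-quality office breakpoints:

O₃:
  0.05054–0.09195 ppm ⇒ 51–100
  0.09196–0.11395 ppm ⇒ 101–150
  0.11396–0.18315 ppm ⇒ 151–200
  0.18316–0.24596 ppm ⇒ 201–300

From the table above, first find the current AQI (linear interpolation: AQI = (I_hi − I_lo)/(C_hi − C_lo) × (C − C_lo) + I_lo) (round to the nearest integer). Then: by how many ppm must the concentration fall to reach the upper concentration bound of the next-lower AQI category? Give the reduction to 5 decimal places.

O₃: 0.23635 ∈ [0.18316, 0.24596] ↔ index [201, 300].
201 + (0.23635−0.18316)·(300−201)/(0.24596−0.18316) = 201 + 0.05319·99/0.06280 ≈ 284.85, so AQI = 285.
Current AQI 285 is in the Very Unhealthy range (201–300). The next-lower category tops out at AQI 200, whose upper concentration bound is 0.18315 ppm.
Reduction needed = 0.23635 − 0.18315 = 0.05320 ppm.

0.05320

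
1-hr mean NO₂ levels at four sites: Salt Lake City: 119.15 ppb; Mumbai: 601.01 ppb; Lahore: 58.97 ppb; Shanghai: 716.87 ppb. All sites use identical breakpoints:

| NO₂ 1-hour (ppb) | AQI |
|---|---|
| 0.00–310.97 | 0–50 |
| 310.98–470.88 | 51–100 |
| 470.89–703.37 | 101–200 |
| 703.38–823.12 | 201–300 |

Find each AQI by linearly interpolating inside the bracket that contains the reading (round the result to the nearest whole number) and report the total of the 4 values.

Salt Lake City: row 0.00–310.97 (AQI 0–50). (50−0)·(119.15−0.00)/(310.97−0.00) + 0 = 50·119.15/310.97 + 0 ≈ 19.16 → 19.
Mumbai: 601.01 ∈ [470.89, 703.37] ↔ index [101, 200].
101 + (601.01−470.89)·(200−101)/(703.37−470.89) = 101 + 130.12·99/232.48 ≈ 156.41, so AQI = 156.
Lahore: row 0.00–310.97 (AQI 0–50). (50−0)·(58.97−0.00)/(310.97−0.00) + 0 = 50·58.97/310.97 + 0 ≈ 9.48 → 9.
Shanghai: row 703.38–823.12 (AQI 201–300). (300−201)·(716.87−703.38)/(823.12−703.38) + 201 = 99·13.49/119.74 + 201 ≈ 212.15 → 212.
AQIs: Salt Lake City=19, Mumbai=156, Lahore=9, Shanghai=212. Sum = 19 + 156 + 9 + 212 = 396.

396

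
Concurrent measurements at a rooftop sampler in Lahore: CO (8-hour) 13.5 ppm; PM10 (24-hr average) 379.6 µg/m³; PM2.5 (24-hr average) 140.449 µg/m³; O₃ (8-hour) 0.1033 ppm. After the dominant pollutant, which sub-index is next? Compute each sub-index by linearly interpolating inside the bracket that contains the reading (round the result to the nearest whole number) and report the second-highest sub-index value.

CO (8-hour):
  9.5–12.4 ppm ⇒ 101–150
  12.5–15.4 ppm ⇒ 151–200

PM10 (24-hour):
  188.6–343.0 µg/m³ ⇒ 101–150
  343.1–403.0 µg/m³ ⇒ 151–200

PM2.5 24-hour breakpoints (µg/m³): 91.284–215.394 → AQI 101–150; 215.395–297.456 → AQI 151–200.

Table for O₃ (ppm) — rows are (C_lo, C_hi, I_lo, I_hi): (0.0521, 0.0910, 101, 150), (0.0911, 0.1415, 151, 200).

168

CO: 13.5 ∈ [12.5, 15.4] ↔ index [151, 200].
151 + (13.5−12.5)·(200−151)/(15.4−12.5) = 151 + 1.0·49/2.9 ≈ 167.90, so AQI = 168.
PM10: 379.6 lies in 343.1–403.0, so I_lo=151, I_hi=200, C_lo=343.1, C_hi=403.0.
(200−151)/(403.0−343.1) × (379.6−343.1) + 151 = 49/59.9 × 36.5 + 151 ≈ 180.86 → 181.
PM2.5 140.449: bracket 91.284–215.394 → index 101–150; slope 49/124.110, offset 49.165.
AQI = 101 + 49/124.110·49.165 ≈ 120.41 ⇒ 120.
O₃: row 0.0911–0.1415 (AQI 151–200). (200−151)·(0.1033−0.0911)/(0.1415−0.0911) + 151 = 49·0.0122/0.0504 + 151 ≈ 162.86 → 163.
Sub-indices: CO→168, PM10→181, PM2.5→120, O₃→163. Ranked high→low: 181, 168, 163, 120. Second-highest sub-index = 168.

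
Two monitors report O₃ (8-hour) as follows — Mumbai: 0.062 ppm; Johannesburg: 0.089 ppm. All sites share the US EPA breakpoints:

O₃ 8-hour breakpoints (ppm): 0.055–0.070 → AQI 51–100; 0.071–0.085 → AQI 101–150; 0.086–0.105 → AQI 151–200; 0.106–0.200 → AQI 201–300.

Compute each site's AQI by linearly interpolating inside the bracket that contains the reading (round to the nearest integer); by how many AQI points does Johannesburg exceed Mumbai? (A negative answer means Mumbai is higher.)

85

Mumbai: 0.062 ∈ [0.055, 0.070] ↔ index [51, 100].
51 + (0.062−0.055)·(100−51)/(0.070−0.055) = 51 + 0.007·49/0.015 ≈ 73.87, so AQI = 74.
Johannesburg: 0.089 ∈ [0.086, 0.105] ↔ index [151, 200].
151 + (0.089−0.086)·(200−151)/(0.105−0.086) = 151 + 0.003·49/0.019 ≈ 158.74, so AQI = 159.
AQIs: Mumbai=74, Johannesburg=159. Johannesburg (159) − Mumbai (74) = 85.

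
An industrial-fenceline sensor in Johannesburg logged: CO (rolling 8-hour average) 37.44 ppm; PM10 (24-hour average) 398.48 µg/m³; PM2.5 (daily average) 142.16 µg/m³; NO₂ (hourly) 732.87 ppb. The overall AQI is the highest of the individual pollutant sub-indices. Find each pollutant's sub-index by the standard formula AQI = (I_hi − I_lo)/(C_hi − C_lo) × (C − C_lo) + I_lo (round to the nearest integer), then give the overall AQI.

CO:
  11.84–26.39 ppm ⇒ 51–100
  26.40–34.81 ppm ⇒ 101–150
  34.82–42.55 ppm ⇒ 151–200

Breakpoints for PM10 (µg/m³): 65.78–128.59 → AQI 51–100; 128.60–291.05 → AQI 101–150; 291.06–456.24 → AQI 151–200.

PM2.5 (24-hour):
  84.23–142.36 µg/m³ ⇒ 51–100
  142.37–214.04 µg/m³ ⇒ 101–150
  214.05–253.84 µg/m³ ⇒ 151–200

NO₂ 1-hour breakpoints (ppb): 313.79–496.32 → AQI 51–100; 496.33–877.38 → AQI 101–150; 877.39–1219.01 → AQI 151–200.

183

CO: row 34.82–42.55 (AQI 151–200). (200−151)·(37.44−34.82)/(42.55−34.82) + 151 = 49·2.62/7.73 + 151 ≈ 167.61 → 168.
PM10 398.48: bracket 291.06–456.24 → index 151–200; slope 49/165.18, offset 107.42.
AQI = 151 + 49/165.18·107.42 ≈ 182.87 ⇒ 183.
PM2.5: 142.16 ∈ [84.23, 142.36] ↔ index [51, 100].
51 + (142.16−84.23)·(100−51)/(142.36−84.23) = 51 + 57.93·49/58.13 ≈ 99.83, so AQI = 100.
NO₂ 732.87: bracket 496.33–877.38 → index 101–150; slope 49/381.05, offset 236.54.
AQI = 101 + 49/381.05·236.54 ≈ 131.42 ⇒ 131.
Sub-indices: CO→168, PM10→183, PM2.5→100, NO₂→131. Overall AQI = max = 183; dominant pollutant is PM10.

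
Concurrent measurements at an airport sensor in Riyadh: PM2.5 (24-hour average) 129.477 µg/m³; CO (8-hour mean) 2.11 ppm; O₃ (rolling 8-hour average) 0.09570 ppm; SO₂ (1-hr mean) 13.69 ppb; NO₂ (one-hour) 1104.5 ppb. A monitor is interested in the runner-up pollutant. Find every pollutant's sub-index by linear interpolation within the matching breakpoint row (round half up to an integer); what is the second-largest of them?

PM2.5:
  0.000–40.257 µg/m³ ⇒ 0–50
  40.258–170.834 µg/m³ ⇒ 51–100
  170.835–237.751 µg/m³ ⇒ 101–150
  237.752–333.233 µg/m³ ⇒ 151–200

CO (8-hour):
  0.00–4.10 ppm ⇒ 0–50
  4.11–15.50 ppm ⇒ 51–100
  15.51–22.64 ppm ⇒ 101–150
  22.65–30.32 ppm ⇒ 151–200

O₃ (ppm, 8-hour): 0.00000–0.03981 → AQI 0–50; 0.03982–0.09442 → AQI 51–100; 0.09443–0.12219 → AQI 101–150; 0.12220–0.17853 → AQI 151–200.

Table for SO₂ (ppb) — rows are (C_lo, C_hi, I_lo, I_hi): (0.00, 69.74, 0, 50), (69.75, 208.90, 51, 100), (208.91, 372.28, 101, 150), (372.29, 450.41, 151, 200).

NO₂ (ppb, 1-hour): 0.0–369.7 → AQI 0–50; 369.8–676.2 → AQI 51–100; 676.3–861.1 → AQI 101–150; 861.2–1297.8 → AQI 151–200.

PM2.5: 129.477 ∈ [40.258, 170.834] ↔ index [51, 100].
51 + (129.477−40.258)·(100−51)/(170.834−40.258) = 51 + 89.219·49/130.576 ≈ 84.48, so AQI = 84.
CO 2.11: bracket 0.00–4.10 → index 0–50; slope 50/4.10, offset 2.11.
AQI = 0 + 50/4.10·2.11 ≈ 25.73 ⇒ 26.
O₃ 0.09570: bracket 0.09443–0.12219 → index 101–150; slope 49/0.02776, offset 0.00127.
AQI = 101 + 49/0.02776·0.00127 ≈ 103.24 ⇒ 103.
SO₂: 13.69 lies in 0.00–69.74, so I_lo=0, I_hi=50, C_lo=0.00, C_hi=69.74.
(50−0)/(69.74−0.00) × (13.69−0.00) + 0 = 50/69.74 × 13.69 + 0 ≈ 9.82 → 10.
NO₂ 1104.5: bracket 861.2–1297.8 → index 151–200; slope 49/436.6, offset 243.3.
AQI = 151 + 49/436.6·243.3 ≈ 178.31 ⇒ 178.
Sub-indices: PM2.5→84, CO→26, O₃→103, SO₂→10, NO₂→178. Ranked high→low: 178, 103, 84, 26, 10. Second-highest sub-index = 103.

103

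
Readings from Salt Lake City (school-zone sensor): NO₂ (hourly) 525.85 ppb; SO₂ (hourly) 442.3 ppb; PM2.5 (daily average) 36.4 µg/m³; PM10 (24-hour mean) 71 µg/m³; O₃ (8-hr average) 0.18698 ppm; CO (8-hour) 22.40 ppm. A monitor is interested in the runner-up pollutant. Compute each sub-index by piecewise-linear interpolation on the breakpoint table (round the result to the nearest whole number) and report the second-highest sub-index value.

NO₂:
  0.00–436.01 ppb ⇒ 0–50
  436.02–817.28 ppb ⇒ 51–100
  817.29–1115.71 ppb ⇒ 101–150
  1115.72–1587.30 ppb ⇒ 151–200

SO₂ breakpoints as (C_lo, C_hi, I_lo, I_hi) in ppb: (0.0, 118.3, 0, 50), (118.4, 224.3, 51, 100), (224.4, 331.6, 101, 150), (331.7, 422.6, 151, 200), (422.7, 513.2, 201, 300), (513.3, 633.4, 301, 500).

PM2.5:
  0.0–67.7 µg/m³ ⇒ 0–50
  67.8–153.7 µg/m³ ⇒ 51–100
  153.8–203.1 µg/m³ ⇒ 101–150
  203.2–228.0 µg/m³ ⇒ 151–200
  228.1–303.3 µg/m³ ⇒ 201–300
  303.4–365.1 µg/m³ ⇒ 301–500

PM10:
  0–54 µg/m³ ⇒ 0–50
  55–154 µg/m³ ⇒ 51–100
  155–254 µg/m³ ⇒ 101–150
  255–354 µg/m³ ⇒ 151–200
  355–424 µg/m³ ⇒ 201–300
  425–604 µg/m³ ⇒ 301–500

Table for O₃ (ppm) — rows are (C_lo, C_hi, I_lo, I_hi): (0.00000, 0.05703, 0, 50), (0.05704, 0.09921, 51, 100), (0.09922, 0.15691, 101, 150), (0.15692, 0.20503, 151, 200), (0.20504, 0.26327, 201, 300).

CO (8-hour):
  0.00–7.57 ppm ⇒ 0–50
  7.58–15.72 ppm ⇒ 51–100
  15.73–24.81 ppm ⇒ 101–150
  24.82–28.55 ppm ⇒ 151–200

182

NO₂: row 436.02–817.28 (AQI 51–100). (100−51)·(525.85−436.02)/(817.28−436.02) + 51 = 49·89.83/381.26 + 51 ≈ 62.55 → 63.
SO₂ 442.3: bracket 422.7–513.2 → index 201–300; slope 99/90.5, offset 19.6.
AQI = 201 + 99/90.5·19.6 ≈ 222.44 ⇒ 222.
PM2.5 36.4: bracket 0.0–67.7 → index 0–50; slope 50/67.7, offset 36.4.
AQI = 0 + 50/67.7·36.4 ≈ 26.88 ⇒ 27.
PM10: 71 ∈ [55, 154] ↔ index [51, 100].
51 + (71−55)·(100−51)/(154−55) = 51 + 16·49/99 ≈ 58.92, so AQI = 59.
O₃: 0.18698 ∈ [0.15692, 0.20503] ↔ index [151, 200].
151 + (0.18698−0.15692)·(200−151)/(0.20503−0.15692) = 151 + 0.03006·49/0.04811 ≈ 181.62, so AQI = 182.
CO: 22.40 ∈ [15.73, 24.81] ↔ index [101, 150].
101 + (22.40−15.73)·(150−101)/(24.81−15.73) = 101 + 6.67·49/9.08 ≈ 136.99, so AQI = 137.
Sub-indices: NO₂→63, SO₂→222, PM2.5→27, PM10→59, O₃→182, CO→137. Ranked high→low: 222, 182, 137, 63, 59, 27. Second-highest sub-index = 182.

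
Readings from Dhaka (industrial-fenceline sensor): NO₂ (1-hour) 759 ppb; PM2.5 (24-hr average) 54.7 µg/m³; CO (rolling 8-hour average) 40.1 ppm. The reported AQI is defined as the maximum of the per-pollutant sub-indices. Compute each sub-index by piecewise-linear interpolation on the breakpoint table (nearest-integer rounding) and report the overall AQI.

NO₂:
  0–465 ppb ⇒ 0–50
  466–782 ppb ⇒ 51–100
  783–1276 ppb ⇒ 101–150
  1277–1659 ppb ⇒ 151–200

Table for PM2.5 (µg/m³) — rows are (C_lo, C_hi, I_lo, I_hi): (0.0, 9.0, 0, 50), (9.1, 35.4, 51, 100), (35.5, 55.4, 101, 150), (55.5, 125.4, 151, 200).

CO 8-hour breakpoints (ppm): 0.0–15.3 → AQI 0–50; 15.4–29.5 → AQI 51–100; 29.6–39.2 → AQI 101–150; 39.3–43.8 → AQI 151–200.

NO₂: 759 lies in 466–782, so I_lo=51, I_hi=100, C_lo=466, C_hi=782.
(100−51)/(782−466) × (759−466) + 51 = 49/316 × 293 + 51 ≈ 96.43 → 96.
PM2.5: row 35.5–55.4 (AQI 101–150). (150−101)·(54.7−35.5)/(55.4−35.5) + 101 = 49·19.2/19.9 + 101 ≈ 148.28 → 148.
CO 40.1: bracket 39.3–43.8 → index 151–200; slope 49/4.5, offset 0.8.
AQI = 151 + 49/4.5·0.8 ≈ 159.71 ⇒ 160.
Sub-indices: NO₂→96, PM2.5→148, CO→160. Overall AQI = max = 160; dominant pollutant is CO.
AQI 160: Unhealthy.

160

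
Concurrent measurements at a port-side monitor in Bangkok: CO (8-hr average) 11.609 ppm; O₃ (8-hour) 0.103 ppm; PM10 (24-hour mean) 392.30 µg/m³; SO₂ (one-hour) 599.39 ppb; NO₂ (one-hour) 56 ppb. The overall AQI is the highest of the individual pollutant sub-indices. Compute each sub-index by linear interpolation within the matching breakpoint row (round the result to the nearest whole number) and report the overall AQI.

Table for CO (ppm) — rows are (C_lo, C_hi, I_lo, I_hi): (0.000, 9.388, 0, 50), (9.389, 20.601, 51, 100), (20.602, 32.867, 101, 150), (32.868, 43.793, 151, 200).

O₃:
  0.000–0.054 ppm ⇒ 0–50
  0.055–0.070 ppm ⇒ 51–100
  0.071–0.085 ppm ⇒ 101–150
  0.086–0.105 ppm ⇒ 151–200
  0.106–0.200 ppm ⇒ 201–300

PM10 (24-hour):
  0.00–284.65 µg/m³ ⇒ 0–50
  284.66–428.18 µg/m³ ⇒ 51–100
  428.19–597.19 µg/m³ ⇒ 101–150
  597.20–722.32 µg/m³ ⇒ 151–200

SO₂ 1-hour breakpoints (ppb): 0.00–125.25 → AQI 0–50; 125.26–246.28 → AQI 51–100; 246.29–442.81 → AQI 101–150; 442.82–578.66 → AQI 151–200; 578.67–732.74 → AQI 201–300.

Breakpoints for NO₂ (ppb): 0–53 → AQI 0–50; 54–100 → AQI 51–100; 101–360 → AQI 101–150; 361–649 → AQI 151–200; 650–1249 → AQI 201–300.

CO: 11.609 lies in 9.389–20.601, so I_lo=51, I_hi=100, C_lo=9.389, C_hi=20.601.
(100−51)/(20.601−9.389) × (11.609−9.389) + 51 = 49/11.212 × 2.220 + 51 ≈ 60.70 → 61.
O₃ 0.103: bracket 0.086–0.105 → index 151–200; slope 49/0.019, offset 0.017.
AQI = 151 + 49/0.019·0.017 ≈ 194.84 ⇒ 195.
PM10: row 284.66–428.18 (AQI 51–100). (100−51)·(392.30−284.66)/(428.18−284.66) + 51 = 49·107.64/143.52 + 51 ≈ 87.75 → 88.
SO₂: 599.39 lies in 578.67–732.74, so I_lo=201, I_hi=300, C_lo=578.67, C_hi=732.74.
(300−201)/(732.74−578.67) × (599.39−578.67) + 201 = 99/154.07 × 20.72 + 201 ≈ 214.31 → 214.
NO₂: 56 ∈ [54, 100] ↔ index [51, 100].
51 + (56−54)·(100−51)/(100−54) = 51 + 2·49/46 ≈ 53.13, so AQI = 53.
Sub-indices: CO→61, O₃→195, PM10→88, SO₂→214, NO₂→53. Overall AQI = max = 214; dominant pollutant is SO₂.

214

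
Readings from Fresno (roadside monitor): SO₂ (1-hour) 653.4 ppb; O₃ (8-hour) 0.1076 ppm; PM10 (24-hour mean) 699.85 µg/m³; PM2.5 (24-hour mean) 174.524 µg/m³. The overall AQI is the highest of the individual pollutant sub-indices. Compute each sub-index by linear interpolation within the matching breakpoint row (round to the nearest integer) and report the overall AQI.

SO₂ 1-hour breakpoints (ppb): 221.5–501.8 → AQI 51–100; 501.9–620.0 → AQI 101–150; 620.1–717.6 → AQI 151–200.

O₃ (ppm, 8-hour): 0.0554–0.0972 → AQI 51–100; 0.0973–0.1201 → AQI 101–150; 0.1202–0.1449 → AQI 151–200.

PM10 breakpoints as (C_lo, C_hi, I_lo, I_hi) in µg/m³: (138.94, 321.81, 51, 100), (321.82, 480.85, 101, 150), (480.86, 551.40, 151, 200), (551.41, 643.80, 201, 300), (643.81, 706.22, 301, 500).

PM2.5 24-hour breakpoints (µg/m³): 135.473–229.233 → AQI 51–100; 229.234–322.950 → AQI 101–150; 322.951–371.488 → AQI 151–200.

SO₂: 653.4 lies in 620.1–717.6, so I_lo=151, I_hi=200, C_lo=620.1, C_hi=717.6.
(200−151)/(717.6−620.1) × (653.4−620.1) + 151 = 49/97.5 × 33.3 + 151 ≈ 167.74 → 168.
O₃: 0.1076 ∈ [0.0973, 0.1201] ↔ index [101, 150].
101 + (0.1076−0.0973)·(150−101)/(0.1201−0.0973) = 101 + 0.0103·49/0.0228 ≈ 123.14, so AQI = 123.
PM10: row 643.81–706.22 (AQI 301–500). (500−301)·(699.85−643.81)/(706.22−643.81) + 301 = 199·56.04/62.41 + 301 ≈ 479.69 → 480.
PM2.5: 174.524 ∈ [135.473, 229.233] ↔ index [51, 100].
51 + (174.524−135.473)·(100−51)/(229.233−135.473) = 51 + 39.051·49/93.760 ≈ 71.41, so AQI = 71.
Sub-indices: SO₂→168, O₃→123, PM10→480, PM2.5→71. Overall AQI = max = 480; dominant pollutant is PM10.

480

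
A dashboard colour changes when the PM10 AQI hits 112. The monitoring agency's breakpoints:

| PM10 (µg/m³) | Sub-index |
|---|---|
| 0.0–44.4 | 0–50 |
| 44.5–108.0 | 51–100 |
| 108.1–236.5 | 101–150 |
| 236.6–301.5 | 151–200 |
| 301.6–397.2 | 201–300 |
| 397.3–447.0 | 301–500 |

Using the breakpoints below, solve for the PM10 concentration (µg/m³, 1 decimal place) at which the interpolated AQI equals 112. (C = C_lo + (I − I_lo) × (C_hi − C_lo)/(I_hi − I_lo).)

136.9

AQI 112 lies in the 101–150 band, which corresponds to 108.1–236.5 µg/m³.
C = 108.1 + (112−101)×(236.5−108.1)/(150−101) = 108.1 + 11×128.4/49 ≈ 136.924 µg/m³ → 136.9 µg/m³ to 1 dp.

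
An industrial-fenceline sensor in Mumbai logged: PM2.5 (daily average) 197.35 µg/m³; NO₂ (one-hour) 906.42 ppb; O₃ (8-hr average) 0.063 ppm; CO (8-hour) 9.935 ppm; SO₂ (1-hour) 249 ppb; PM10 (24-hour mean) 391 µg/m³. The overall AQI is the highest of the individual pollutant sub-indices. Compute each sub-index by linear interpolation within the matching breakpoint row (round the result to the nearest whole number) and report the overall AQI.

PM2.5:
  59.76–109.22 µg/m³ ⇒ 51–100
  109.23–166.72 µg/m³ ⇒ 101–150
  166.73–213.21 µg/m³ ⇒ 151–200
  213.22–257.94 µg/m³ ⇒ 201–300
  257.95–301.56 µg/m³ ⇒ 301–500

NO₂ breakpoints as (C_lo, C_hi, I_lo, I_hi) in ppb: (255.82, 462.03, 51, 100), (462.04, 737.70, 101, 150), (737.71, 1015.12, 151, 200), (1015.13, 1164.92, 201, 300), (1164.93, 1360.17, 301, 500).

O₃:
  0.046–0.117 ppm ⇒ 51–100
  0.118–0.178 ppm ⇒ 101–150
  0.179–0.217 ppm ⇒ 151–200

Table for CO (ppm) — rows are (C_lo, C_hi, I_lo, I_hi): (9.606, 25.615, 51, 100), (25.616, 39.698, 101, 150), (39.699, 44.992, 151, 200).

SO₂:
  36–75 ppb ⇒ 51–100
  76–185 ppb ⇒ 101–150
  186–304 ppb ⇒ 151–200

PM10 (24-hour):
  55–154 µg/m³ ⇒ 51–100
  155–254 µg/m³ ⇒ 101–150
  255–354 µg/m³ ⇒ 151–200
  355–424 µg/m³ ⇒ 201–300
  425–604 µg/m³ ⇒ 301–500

PM2.5 197.35: bracket 166.73–213.21 → index 151–200; slope 49/46.48, offset 30.62.
AQI = 151 + 49/46.48·30.62 ≈ 183.28 ⇒ 183.
NO₂: 906.42 lies in 737.71–1015.12, so I_lo=151, I_hi=200, C_lo=737.71, C_hi=1015.12.
(200−151)/(1015.12−737.71) × (906.42−737.71) + 151 = 49/277.41 × 168.71 + 151 ≈ 180.80 → 181.
O₃: 0.063 lies in 0.046–0.117, so I_lo=51, I_hi=100, C_lo=0.046, C_hi=0.117.
(100−51)/(0.117−0.046) × (0.063−0.046) + 51 = 49/0.071 × 0.017 + 51 ≈ 62.73 → 63.
CO: row 9.606–25.615 (AQI 51–100). (100−51)·(9.935−9.606)/(25.615−9.606) + 51 = 49·0.329/16.009 + 51 ≈ 52.01 → 52.
SO₂: 249 ∈ [186, 304] ↔ index [151, 200].
151 + (249−186)·(200−151)/(304−186) = 151 + 63·49/118 ≈ 177.16, so AQI = 177.
PM10: 391 lies in 355–424, so I_lo=201, I_hi=300, C_lo=355, C_hi=424.
(300−201)/(424−355) × (391−355) + 201 = 99/69 × 36 + 201 ≈ 252.65 → 253.
Sub-indices: PM2.5→183, NO₂→181, O₃→63, CO→52, SO₂→177, PM10→253. Overall AQI = max = 253; dominant pollutant is PM10.

253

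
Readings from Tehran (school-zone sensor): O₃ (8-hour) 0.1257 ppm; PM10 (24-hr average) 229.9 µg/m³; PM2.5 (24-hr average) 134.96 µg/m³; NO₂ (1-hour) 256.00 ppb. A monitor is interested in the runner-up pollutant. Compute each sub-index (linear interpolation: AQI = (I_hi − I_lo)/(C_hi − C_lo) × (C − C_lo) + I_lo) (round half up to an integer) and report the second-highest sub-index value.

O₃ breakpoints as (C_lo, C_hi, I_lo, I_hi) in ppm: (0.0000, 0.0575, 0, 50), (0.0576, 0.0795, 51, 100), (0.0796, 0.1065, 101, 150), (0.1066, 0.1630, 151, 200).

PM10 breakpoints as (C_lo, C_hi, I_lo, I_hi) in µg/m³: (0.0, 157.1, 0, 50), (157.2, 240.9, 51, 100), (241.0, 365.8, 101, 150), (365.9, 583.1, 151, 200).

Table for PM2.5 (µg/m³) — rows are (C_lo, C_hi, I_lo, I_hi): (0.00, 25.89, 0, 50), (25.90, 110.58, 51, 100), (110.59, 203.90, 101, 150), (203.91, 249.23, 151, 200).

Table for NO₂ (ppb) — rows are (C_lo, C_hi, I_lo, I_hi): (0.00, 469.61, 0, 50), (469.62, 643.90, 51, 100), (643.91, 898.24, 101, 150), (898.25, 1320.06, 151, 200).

O₃: row 0.1066–0.1630 (AQI 151–200). (200−151)·(0.1257−0.1066)/(0.1630−0.1066) + 151 = 49·0.0191/0.0564 + 151 ≈ 167.59 → 168.
PM10 229.9: bracket 157.2–240.9 → index 51–100; slope 49/83.7, offset 72.7.
AQI = 51 + 49/83.7·72.7 ≈ 93.56 ⇒ 94.
PM2.5 134.96: bracket 110.59–203.90 → index 101–150; slope 49/93.31, offset 24.37.
AQI = 101 + 49/93.31·24.37 ≈ 113.80 ⇒ 114.
NO₂ 256.00: bracket 0.00–469.61 → index 0–50; slope 50/469.61, offset 256.00.
AQI = 0 + 50/469.61·256.00 ≈ 27.26 ⇒ 27.
Sub-indices: O₃→168, PM10→94, PM2.5→114, NO₂→27. Ranked high→low: 168, 114, 94, 27. Second-highest sub-index = 114.

114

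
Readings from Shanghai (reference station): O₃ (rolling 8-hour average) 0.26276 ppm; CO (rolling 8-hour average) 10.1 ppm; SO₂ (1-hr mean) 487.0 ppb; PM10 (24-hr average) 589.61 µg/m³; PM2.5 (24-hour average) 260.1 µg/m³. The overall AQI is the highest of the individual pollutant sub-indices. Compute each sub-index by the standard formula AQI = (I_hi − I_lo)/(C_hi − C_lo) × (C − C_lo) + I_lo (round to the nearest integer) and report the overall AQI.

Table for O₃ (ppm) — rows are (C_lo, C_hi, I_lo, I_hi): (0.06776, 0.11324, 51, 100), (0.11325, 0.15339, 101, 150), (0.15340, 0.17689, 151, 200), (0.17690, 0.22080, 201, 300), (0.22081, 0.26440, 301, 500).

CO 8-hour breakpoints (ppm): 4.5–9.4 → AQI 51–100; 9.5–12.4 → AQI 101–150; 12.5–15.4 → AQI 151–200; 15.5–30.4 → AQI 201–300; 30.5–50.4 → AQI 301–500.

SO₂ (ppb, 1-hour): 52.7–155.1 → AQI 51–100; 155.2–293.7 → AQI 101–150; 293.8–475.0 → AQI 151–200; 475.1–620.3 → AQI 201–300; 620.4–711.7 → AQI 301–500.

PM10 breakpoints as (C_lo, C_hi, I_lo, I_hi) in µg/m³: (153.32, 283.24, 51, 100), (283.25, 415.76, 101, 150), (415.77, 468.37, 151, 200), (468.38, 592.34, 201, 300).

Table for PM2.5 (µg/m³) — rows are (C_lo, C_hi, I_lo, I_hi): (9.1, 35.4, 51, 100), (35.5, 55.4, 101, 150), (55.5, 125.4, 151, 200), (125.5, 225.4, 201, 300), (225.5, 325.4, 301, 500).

493

O₃: 0.26276 ∈ [0.22081, 0.26440] ↔ index [301, 500].
301 + (0.26276−0.22081)·(500−301)/(0.26440−0.22081) = 301 + 0.04195·199/0.04359 ≈ 492.51, so AQI = 493.
CO: row 9.5–12.4 (AQI 101–150). (150−101)·(10.1−9.5)/(12.4−9.5) + 101 = 49·0.6/2.9 + 101 ≈ 111.14 → 111.
SO₂: 487.0 ∈ [475.1, 620.3] ↔ index [201, 300].
201 + (487.0−475.1)·(300−201)/(620.3−475.1) = 201 + 11.9·99/145.2 ≈ 209.11, so AQI = 209.
PM10: 589.61 lies in 468.38–592.34, so I_lo=201, I_hi=300, C_lo=468.38, C_hi=592.34.
(300−201)/(592.34−468.38) × (589.61−468.38) + 201 = 99/123.96 × 121.23 + 201 ≈ 297.82 → 298.
PM2.5: row 225.5–325.4 (AQI 301–500). (500−301)·(260.1−225.5)/(325.4−225.5) + 301 = 199·34.6/99.9 + 301 ≈ 369.92 → 370.
Sub-indices: O₃→493, CO→111, SO₂→209, PM10→298, PM2.5→370. Overall AQI = max = 493; dominant pollutant is O₃.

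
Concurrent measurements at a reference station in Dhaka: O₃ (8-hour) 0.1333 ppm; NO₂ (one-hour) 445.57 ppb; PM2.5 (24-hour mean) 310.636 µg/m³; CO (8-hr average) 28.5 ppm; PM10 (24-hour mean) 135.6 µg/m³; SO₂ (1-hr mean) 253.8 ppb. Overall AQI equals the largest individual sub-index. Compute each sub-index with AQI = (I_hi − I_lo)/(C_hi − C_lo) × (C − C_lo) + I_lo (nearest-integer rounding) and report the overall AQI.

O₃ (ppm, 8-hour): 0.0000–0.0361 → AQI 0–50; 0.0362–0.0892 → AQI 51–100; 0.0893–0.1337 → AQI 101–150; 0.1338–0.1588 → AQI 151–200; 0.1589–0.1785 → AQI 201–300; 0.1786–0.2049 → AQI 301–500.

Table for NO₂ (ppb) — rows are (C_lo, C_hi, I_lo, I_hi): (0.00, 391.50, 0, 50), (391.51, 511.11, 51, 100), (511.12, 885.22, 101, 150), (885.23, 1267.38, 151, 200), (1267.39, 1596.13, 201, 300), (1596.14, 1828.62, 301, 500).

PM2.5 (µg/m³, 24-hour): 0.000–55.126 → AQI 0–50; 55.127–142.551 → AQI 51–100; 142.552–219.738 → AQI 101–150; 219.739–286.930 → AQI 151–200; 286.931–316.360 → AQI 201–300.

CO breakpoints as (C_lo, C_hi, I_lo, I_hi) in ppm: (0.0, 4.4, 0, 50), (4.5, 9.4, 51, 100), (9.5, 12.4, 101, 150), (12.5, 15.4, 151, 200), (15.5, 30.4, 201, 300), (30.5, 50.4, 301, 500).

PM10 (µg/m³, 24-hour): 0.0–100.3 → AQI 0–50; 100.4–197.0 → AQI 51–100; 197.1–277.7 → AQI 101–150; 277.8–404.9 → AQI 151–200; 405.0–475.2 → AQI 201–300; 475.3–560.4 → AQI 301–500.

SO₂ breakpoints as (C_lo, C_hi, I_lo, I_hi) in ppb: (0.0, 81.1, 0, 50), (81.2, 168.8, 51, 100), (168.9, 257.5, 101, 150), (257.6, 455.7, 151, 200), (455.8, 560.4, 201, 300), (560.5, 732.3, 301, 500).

O₃: 0.1333 ∈ [0.0893, 0.1337] ↔ index [101, 150].
101 + (0.1333−0.0893)·(150−101)/(0.1337−0.0893) = 101 + 0.0440·49/0.0444 ≈ 149.56, so AQI = 150.
NO₂: 445.57 lies in 391.51–511.11, so I_lo=51, I_hi=100, C_lo=391.51, C_hi=511.11.
(100−51)/(511.11−391.51) × (445.57−391.51) + 51 = 49/119.60 × 54.06 + 51 ≈ 73.15 → 73.
PM2.5: row 286.931–316.360 (AQI 201–300). (300−201)·(310.636−286.931)/(316.360−286.931) + 201 = 99·23.705/29.429 + 201 ≈ 280.74 → 281.
CO 28.5: bracket 15.5–30.4 → index 201–300; slope 99/14.9, offset 13.0.
AQI = 201 + 99/14.9·13.0 ≈ 287.38 ⇒ 287.
PM10: row 100.4–197.0 (AQI 51–100). (100−51)·(135.6−100.4)/(197.0−100.4) + 51 = 49·35.2/96.6 + 51 ≈ 68.86 → 69.
SO₂ 253.8: bracket 168.9–257.5 → index 101–150; slope 49/88.6, offset 84.9.
AQI = 101 + 49/88.6·84.9 ≈ 147.95 ⇒ 148.
Sub-indices: O₃→150, NO₂→73, PM2.5→281, CO→287, PM10→69, SO₂→148. Overall AQI = max = 287; dominant pollutant is CO.
AQI 287: Very Unhealthy.

287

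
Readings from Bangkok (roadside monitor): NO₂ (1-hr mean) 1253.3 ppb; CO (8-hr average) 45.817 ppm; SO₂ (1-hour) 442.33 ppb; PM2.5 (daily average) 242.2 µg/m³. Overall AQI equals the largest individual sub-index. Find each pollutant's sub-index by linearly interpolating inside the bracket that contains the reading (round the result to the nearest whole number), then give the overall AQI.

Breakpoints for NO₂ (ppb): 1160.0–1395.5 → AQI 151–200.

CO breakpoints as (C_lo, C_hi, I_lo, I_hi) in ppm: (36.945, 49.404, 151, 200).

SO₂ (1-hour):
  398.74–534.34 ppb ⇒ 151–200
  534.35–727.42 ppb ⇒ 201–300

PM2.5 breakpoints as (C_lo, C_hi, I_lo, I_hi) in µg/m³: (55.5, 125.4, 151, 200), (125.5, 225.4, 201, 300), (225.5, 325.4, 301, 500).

NO₂: 1253.3 lies in 1160.0–1395.5, so I_lo=151, I_hi=200, C_lo=1160.0, C_hi=1395.5.
(200−151)/(1395.5−1160.0) × (1253.3−1160.0) + 151 = 49/235.5 × 93.3 + 151 ≈ 170.41 → 170.
CO: 45.817 ∈ [36.945, 49.404] ↔ index [151, 200].
151 + (45.817−36.945)·(200−151)/(49.404−36.945) = 151 + 8.872·49/12.459 ≈ 185.89, so AQI = 186.
SO₂ 442.33: bracket 398.74–534.34 → index 151–200; slope 49/135.60, offset 43.59.
AQI = 151 + 49/135.60·43.59 ≈ 166.75 ⇒ 167.
PM2.5: 242.2 lies in 225.5–325.4, so I_lo=301, I_hi=500, C_lo=225.5, C_hi=325.4.
(500−301)/(325.4−225.5) × (242.2−225.5) + 301 = 199/99.9 × 16.7 + 301 ≈ 334.27 → 334.
Sub-indices: NO₂→170, CO→186, SO₂→167, PM2.5→334. Overall AQI = max = 334; dominant pollutant is PM2.5.

334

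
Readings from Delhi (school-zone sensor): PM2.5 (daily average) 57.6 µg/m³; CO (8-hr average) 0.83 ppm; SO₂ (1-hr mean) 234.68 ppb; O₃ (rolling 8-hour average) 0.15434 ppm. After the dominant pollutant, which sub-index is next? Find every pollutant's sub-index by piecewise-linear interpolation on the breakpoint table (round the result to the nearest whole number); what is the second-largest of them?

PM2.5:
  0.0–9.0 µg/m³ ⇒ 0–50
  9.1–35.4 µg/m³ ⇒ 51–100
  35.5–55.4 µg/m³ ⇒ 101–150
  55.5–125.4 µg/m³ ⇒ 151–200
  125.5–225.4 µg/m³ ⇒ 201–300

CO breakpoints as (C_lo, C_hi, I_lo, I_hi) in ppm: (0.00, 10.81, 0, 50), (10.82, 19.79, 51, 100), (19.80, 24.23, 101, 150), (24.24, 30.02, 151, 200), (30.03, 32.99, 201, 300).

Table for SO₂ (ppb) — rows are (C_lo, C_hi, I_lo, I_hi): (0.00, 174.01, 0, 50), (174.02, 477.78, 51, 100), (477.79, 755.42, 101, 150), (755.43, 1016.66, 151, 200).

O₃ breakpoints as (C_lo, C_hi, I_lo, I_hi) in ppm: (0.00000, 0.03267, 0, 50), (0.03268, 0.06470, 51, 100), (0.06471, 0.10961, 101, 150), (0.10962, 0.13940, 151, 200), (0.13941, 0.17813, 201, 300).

PM2.5: 57.6 lies in 55.5–125.4, so I_lo=151, I_hi=200, C_lo=55.5, C_hi=125.4.
(200−151)/(125.4−55.5) × (57.6−55.5) + 151 = 49/69.9 × 2.1 + 151 ≈ 152.47 → 152.
CO: 0.83 ∈ [0.00, 10.81] ↔ index [0, 50].
0 + (0.83−0.00)·(50−0)/(10.81−0.00) = 0 + 0.83·50/10.81 ≈ 3.84, so AQI = 4.
SO₂: row 174.02–477.78 (AQI 51–100). (100−51)·(234.68−174.02)/(477.78−174.02) + 51 = 49·60.66/303.76 + 51 ≈ 60.79 → 61.
O₃ 0.15434: bracket 0.13941–0.17813 → index 201–300; slope 99/0.03872, offset 0.01493.
AQI = 201 + 99/0.03872·0.01493 ≈ 239.17 ⇒ 239.
Sub-indices: PM2.5→152, CO→4, SO₂→61, O₃→239. Ranked high→low: 239, 152, 61, 4. Second-highest sub-index = 152.

152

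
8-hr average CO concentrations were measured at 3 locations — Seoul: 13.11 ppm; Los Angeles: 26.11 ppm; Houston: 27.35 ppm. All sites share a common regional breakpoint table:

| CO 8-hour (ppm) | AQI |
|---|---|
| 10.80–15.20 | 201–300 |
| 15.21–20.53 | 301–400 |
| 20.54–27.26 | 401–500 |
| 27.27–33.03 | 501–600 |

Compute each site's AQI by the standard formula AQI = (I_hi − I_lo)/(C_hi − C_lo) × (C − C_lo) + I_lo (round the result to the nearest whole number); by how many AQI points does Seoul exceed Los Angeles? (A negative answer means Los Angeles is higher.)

Seoul: 13.11 ∈ [10.80, 15.20] ↔ index [201, 300].
201 + (13.11−10.80)·(300−201)/(15.20−10.80) = 201 + 2.31·99/4.40 ≈ 252.98, so AQI = 253.
Los Angeles 26.11: bracket 20.54–27.26 → index 401–500; slope 99/6.72, offset 5.57.
AQI = 401 + 99/6.72·5.57 ≈ 483.06 ⇒ 483.
Houston: 27.35 lies in 27.27–33.03, so I_lo=501, I_hi=600, C_lo=27.27, C_hi=33.03.
(600−501)/(33.03−27.27) × (27.35−27.27) + 501 = 99/5.76 × 0.08 + 501 ≈ 502.38 → 502.
AQIs: Seoul=253, Los Angeles=483, Houston=502. Seoul (253) − Los Angeles (483) = -230.

-230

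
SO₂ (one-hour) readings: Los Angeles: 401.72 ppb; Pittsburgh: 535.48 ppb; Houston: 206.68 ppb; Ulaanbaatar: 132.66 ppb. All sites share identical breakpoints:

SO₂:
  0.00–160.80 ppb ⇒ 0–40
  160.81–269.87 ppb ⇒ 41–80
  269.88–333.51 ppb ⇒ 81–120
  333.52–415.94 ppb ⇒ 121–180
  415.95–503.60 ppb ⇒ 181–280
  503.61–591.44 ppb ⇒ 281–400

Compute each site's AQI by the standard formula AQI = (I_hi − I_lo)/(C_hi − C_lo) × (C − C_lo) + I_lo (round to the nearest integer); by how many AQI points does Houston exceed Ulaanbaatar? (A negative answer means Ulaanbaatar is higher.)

24

Los Angeles: row 333.52–415.94 (AQI 121–180). (180−121)·(401.72−333.52)/(415.94−333.52) + 121 = 59·68.20/82.42 + 121 ≈ 169.82 → 170.
Pittsburgh: 535.48 ∈ [503.61, 591.44] ↔ index [281, 400].
281 + (535.48−503.61)·(400−281)/(591.44−503.61) = 281 + 31.87·119/87.83 ≈ 324.18, so AQI = 324.
Houston: 206.68 ∈ [160.81, 269.87] ↔ index [41, 80].
41 + (206.68−160.81)·(80−41)/(269.87−160.81) = 41 + 45.87·39/109.06 ≈ 57.40, so AQI = 57.
Ulaanbaatar: 132.66 ∈ [0.00, 160.80] ↔ index [0, 40].
0 + (132.66−0.00)·(40−0)/(160.80−0.00) = 0 + 132.66·40/160.80 ≈ 33.00, so AQI = 33.
AQIs: Los Angeles=170, Pittsburgh=324, Houston=57, Ulaanbaatar=33. Houston (57) − Ulaanbaatar (33) = 24.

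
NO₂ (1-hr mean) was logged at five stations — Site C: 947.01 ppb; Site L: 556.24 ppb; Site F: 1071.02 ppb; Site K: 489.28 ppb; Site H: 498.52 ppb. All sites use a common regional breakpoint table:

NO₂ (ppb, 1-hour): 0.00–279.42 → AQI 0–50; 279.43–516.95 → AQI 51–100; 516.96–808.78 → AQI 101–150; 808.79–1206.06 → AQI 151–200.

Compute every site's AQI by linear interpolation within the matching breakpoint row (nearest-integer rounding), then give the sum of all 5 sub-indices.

649

Site C: row 808.79–1206.06 (AQI 151–200). (200−151)·(947.01−808.79)/(1206.06−808.79) + 151 = 49·138.22/397.27 + 151 ≈ 168.05 → 168.
Site L: 556.24 lies in 516.96–808.78, so I_lo=101, I_hi=150, C_lo=516.96, C_hi=808.78.
(150−101)/(808.78−516.96) × (556.24−516.96) + 101 = 49/291.82 × 39.28 + 101 ≈ 107.60 → 108.
Site F 1071.02: bracket 808.79–1206.06 → index 151–200; slope 49/397.27, offset 262.23.
AQI = 151 + 49/397.27·262.23 ≈ 183.34 ⇒ 183.
Site K: row 279.43–516.95 (AQI 51–100). (100−51)·(489.28−279.43)/(516.95−279.43) + 51 = 49·209.85/237.52 + 51 ≈ 94.29 → 94.
Site H: 498.52 ∈ [279.43, 516.95] ↔ index [51, 100].
51 + (498.52−279.43)·(100−51)/(516.95−279.43) = 51 + 219.09·49/237.52 ≈ 96.20, so AQI = 96.
AQIs: Site C=168, Site L=108, Site F=183, Site K=94, Site H=96. Sum = 168 + 108 + 183 + 94 + 96 = 649.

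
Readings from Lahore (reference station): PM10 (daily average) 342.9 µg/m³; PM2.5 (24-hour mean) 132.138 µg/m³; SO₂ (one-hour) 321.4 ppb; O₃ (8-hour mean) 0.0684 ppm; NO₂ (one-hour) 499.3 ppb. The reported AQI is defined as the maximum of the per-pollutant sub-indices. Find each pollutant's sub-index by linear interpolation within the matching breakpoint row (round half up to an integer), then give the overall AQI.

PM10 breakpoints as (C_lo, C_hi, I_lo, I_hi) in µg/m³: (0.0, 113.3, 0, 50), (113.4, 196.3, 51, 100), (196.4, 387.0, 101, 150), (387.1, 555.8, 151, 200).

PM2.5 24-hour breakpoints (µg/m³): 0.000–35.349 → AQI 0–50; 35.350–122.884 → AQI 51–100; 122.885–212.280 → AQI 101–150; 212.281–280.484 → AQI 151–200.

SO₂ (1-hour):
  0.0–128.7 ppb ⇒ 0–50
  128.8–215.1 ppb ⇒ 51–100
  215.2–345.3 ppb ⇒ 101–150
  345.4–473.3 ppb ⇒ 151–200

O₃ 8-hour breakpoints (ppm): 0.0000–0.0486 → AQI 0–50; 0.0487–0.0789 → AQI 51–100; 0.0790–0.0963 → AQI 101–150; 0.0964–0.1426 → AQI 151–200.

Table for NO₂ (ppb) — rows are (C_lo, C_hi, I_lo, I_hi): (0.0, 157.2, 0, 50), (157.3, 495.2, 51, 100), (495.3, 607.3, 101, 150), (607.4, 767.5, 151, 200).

141

PM10: row 196.4–387.0 (AQI 101–150). (150−101)·(342.9−196.4)/(387.0−196.4) + 101 = 49·146.5/190.6 + 101 ≈ 138.66 → 139.
PM2.5: row 122.885–212.280 (AQI 101–150). (150−101)·(132.138−122.885)/(212.280−122.885) + 101 = 49·9.253/89.395 + 101 ≈ 106.07 → 106.
SO₂: 321.4 lies in 215.2–345.3, so I_lo=101, I_hi=150, C_lo=215.2, C_hi=345.3.
(150−101)/(345.3−215.2) × (321.4−215.2) + 101 = 49/130.1 × 106.2 + 101 ≈ 141.00 → 141.
O₃: 0.0684 ∈ [0.0487, 0.0789] ↔ index [51, 100].
51 + (0.0684−0.0487)·(100−51)/(0.0789−0.0487) = 51 + 0.0197·49/0.0302 ≈ 82.96, so AQI = 83.
NO₂: 499.3 lies in 495.3–607.3, so I_lo=101, I_hi=150, C_lo=495.3, C_hi=607.3.
(150−101)/(607.3−495.3) × (499.3−495.3) + 101 = 49/112.0 × 4.0 + 101 ≈ 102.75 → 103.
Sub-indices: PM10→139, PM2.5→106, SO₂→141, O₃→83, NO₂→103. Overall AQI = max = 141; dominant pollutant is SO₂.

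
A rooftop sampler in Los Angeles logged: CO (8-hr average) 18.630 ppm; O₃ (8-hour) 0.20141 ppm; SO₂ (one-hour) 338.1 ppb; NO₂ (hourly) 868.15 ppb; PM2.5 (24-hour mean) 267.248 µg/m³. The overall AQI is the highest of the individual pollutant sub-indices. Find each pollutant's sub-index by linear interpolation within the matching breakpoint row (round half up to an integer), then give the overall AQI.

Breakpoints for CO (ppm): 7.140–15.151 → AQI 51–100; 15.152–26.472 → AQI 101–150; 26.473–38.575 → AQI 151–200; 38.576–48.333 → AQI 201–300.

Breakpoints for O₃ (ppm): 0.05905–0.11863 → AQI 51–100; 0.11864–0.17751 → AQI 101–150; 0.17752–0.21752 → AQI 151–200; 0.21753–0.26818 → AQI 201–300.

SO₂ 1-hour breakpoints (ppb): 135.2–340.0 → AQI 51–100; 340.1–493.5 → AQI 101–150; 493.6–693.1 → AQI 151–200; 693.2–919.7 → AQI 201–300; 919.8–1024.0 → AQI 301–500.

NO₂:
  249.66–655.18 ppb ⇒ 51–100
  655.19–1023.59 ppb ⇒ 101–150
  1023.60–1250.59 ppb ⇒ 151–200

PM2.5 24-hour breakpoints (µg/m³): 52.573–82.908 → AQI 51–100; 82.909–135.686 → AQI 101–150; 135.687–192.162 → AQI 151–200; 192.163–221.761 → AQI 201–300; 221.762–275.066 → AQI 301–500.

CO: 18.630 ∈ [15.152, 26.472] ↔ index [101, 150].
101 + (18.630−15.152)·(150−101)/(26.472−15.152) = 101 + 3.478·49/11.320 ≈ 116.05, so AQI = 116.
O₃: 0.20141 lies in 0.17752–0.21752, so I_lo=151, I_hi=200, C_lo=0.17752, C_hi=0.21752.
(200−151)/(0.21752−0.17752) × (0.20141−0.17752) + 151 = 49/0.04000 × 0.02389 + 151 ≈ 180.27 → 180.
SO₂ 338.1: bracket 135.2–340.0 → index 51–100; slope 49/204.8, offset 202.9.
AQI = 51 + 49/204.8·202.9 ≈ 99.55 ⇒ 100.
NO₂ 868.15: bracket 655.19–1023.59 → index 101–150; slope 49/368.40, offset 212.96.
AQI = 101 + 49/368.40·212.96 ≈ 129.33 ⇒ 129.
PM2.5 267.248: bracket 221.762–275.066 → index 301–500; slope 199/53.304, offset 45.486.
AQI = 301 + 199/53.304·45.486 ≈ 470.81 ⇒ 471.
Sub-indices: CO→116, O₃→180, SO₂→100, NO₂→129, PM2.5→471. Overall AQI = max = 471; dominant pollutant is PM2.5.

471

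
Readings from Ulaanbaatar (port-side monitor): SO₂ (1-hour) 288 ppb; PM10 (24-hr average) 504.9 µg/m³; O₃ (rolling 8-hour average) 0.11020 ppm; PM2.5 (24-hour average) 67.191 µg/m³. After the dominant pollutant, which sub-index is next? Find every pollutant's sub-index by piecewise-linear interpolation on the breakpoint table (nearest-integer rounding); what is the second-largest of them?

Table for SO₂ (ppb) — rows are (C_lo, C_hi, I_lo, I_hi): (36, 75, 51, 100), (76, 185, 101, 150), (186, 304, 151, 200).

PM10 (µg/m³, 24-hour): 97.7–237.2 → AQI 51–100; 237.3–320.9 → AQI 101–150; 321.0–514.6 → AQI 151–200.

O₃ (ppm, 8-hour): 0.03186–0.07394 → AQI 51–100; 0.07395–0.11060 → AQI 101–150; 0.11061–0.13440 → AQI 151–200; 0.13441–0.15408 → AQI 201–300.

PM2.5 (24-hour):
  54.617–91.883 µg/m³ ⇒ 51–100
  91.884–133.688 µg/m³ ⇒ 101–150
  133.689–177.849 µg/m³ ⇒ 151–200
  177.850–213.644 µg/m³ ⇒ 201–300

SO₂: 288 lies in 186–304, so I_lo=151, I_hi=200, C_lo=186, C_hi=304.
(200−151)/(304−186) × (288−186) + 151 = 49/118 × 102 + 151 ≈ 193.36 → 193.
PM10: 504.9 lies in 321.0–514.6, so I_lo=151, I_hi=200, C_lo=321.0, C_hi=514.6.
(200−151)/(514.6−321.0) × (504.9−321.0) + 151 = 49/193.6 × 183.9 + 151 ≈ 197.54 → 198.
O₃: 0.11020 lies in 0.07395–0.11060, so I_lo=101, I_hi=150, C_lo=0.07395, C_hi=0.11060.
(150−101)/(0.11060−0.07395) × (0.11020−0.07395) + 101 = 49/0.03665 × 0.03625 + 101 ≈ 149.47 → 149.
PM2.5: 67.191 lies in 54.617–91.883, so I_lo=51, I_hi=100, C_lo=54.617, C_hi=91.883.
(100−51)/(91.883−54.617) × (67.191−54.617) + 51 = 49/37.266 × 12.574 + 51 ≈ 67.53 → 68.
Sub-indices: SO₂→193, PM10→198, O₃→149, PM2.5→68. Ranked high→low: 198, 193, 149, 68. Second-highest sub-index = 193.

193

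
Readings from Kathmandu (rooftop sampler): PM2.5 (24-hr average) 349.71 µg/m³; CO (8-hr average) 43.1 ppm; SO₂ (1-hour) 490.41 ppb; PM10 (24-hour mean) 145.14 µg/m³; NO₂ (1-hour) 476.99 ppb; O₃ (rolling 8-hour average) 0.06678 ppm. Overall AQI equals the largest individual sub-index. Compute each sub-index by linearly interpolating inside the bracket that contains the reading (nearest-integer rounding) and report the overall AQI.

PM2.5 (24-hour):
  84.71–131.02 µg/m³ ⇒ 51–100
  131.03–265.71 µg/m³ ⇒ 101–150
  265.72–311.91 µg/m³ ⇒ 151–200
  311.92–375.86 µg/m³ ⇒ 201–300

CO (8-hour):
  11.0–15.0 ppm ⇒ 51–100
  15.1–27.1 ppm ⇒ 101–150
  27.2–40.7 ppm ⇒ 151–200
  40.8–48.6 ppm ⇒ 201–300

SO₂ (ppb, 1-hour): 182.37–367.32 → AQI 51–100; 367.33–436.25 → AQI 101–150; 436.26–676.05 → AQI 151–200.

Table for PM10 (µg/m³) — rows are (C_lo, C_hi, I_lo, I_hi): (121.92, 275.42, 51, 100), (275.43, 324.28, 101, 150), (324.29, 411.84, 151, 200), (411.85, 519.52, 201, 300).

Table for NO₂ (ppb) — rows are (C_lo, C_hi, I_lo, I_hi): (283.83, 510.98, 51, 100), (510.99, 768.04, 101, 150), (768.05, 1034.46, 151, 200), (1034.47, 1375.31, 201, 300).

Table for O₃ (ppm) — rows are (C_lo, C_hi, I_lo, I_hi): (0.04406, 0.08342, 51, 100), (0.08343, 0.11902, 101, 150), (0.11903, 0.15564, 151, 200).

PM2.5 349.71: bracket 311.92–375.86 → index 201–300; slope 99/63.94, offset 37.79.
AQI = 201 + 99/63.94·37.79 ≈ 259.51 ⇒ 260.
CO: row 40.8–48.6 (AQI 201–300). (300−201)·(43.1−40.8)/(48.6−40.8) + 201 = 99·2.3/7.8 + 201 ≈ 230.19 → 230.
SO₂ 490.41: bracket 436.26–676.05 → index 151–200; slope 49/239.79, offset 54.15.
AQI = 151 + 49/239.79·54.15 ≈ 162.07 ⇒ 162.
PM10 145.14: bracket 121.92–275.42 → index 51–100; slope 49/153.50, offset 23.22.
AQI = 51 + 49/153.50·23.22 ≈ 58.41 ⇒ 58.
NO₂ 476.99: bracket 283.83–510.98 → index 51–100; slope 49/227.15, offset 193.16.
AQI = 51 + 49/227.15·193.16 ≈ 92.67 ⇒ 93.
O₃: row 0.04406–0.08342 (AQI 51–100). (100−51)·(0.06678−0.04406)/(0.08342−0.04406) + 51 = 49·0.02272/0.03936 + 51 ≈ 79.28 → 79.
Sub-indices: PM2.5→260, CO→230, SO₂→162, PM10→58, NO₂→93, O₃→79. Overall AQI = max = 260; dominant pollutant is PM2.5.

260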